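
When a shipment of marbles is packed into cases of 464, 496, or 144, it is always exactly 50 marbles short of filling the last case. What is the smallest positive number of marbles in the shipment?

129406

Being 50 short of a full case of size k means N ≡ −50 (mod k), i.e. N + 50 is a multiple of each size.
464 = 2^4 × 29
496 = 2^4 × 31
144 = 2^4 × 3^2
LCM(464, 496, 144) = 2^4 × 3^2 × 29 × 31 = 129456.
Smallest positive N is 129456 − 50 = 129406.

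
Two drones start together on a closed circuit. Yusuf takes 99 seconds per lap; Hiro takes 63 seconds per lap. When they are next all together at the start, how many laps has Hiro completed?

11 laps

They are all back at their starting positions together after one LCM of the periods.
99 = 3^2 × 11
63 = 3^2 × 7
LCM(99, 63) = 3^2 × 7 × 11 = 693.
Laps for period 63: 693 / 63 = 11.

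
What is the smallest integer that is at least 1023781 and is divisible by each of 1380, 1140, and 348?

The integer must be a common multiple of 1380, 1140, and 348, so a multiple of their LCM.
1380 = 2^2 × 3 × 5 × 23
1140 = 2^2 × 3 × 5 × 19
348 = 2^2 × 3 × 29
LCM(1380, 1140, 348) = 2^2 × 3 × 5 × 19 × 23 × 29 = 760380.
Smallest multiple of 760380 that is ≥ 1023781: ⌈1023781/760380⌉ × 760380 = 2 × 760380 = 1520760.

1520760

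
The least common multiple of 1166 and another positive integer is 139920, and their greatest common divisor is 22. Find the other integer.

2640

gcd × lcm = product of the two integers, so the other integer is (22 × 139920) / 1166 = 2640.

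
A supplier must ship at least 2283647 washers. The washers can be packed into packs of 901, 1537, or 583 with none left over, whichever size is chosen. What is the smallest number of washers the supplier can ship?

2299352

The number of washers must be a common multiple of 901, 1537, and 583, so a multiple of their LCM.
901 = 17 × 53
1537 = 29 × 53
583 = 11 × 53
LCM(901, 1537, 583) = 11 × 17 × 29 × 53 = 287419.
Smallest multiple of 287419 that is ≥ 2283647: ⌈2283647/287419⌉ × 287419 = 8 × 287419 = 2299352.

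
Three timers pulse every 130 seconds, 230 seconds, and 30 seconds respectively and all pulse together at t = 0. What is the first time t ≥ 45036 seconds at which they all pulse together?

53820 seconds

Joint pulses occur at multiples of LCM(130, 230, 30).
130 = 2 × 5 × 13
230 = 2 × 5 × 23
30 = 2 × 3 × 5
LCM(130, 230, 30) = 2 × 3 × 5 × 13 × 23 = 8970.
Smallest multiple of 8970 that is ≥ 45036: ⌈45036/8970⌉ × 8970 = 6 × 8970 = 53820.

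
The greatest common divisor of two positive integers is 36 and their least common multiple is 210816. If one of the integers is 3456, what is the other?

For two integers, gcd × lcm = product, so the other is (36 × 210816) / 3456 = 7589376 / 3456 = 2196.

2196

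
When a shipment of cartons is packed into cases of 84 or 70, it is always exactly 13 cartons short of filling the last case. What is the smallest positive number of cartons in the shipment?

Being 13 short of a full case of size k means N ≡ −13 (mod k), i.e. N + 13 is a multiple of each size.
84 = 2^2 × 3 × 7
70 = 2 × 5 × 7
LCM(84, 70) = 2^2 × 3 × 5 × 7 = 420.
Smallest positive N is 420 − 13 = 407.

407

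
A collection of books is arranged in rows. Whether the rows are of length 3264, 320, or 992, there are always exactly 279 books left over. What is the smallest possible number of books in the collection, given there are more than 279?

N − 279 must be a common multiple of 3264, 320, and 992.
3264 = 2^6 × 3 × 17
320 = 2^6 × 5
992 = 2^5 × 31
LCM(3264, 320, 992) = 2^6 × 3 × 5 × 17 × 31 = 505920.
Smallest N > 279 is LCM + 279 = 505920 + 279 = 506199.

506199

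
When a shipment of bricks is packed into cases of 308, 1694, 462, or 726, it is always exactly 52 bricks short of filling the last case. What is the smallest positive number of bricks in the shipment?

10112

Being 52 short of a full case of size k means N ≡ −52 (mod k), i.e. N + 52 is a multiple of each size.
308 = 2^2 × 7 × 11
1694 = 2 × 7 × 11^2
462 = 2 × 3 × 7 × 11
726 = 2 × 3 × 11^2
LCM(308, 1694, 462, 726) = 2^2 × 3 × 7 × 11^2 = 10164.
Smallest positive N is 10164 − 52 = 10112.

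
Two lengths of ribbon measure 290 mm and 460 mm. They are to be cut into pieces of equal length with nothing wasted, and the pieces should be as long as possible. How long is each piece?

10 mm

By the Euclidean algorithm:
460 = 1 × 290 + 170
290 = 1 × 170 + 120
170 = 1 × 120 + 50
120 = 2 × 50 + 20
50 = 2 × 20 + 10
20 = 2 × 10 + 0
gcd(290, 460) = 10.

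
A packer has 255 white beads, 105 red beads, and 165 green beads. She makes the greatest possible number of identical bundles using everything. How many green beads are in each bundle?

11

Number of bundles = gcd(255, 105, 165).
255 = 3 × 5 × 17
105 = 3 × 5 × 7
165 = 3 × 5 × 11
gcd(255, 105, 165) = 3 × 5 = 15.
green beads per bundle = 165 / 15 = 11.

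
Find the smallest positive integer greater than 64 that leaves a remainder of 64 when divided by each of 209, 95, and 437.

24099

N − 64 must be a common multiple of 209, 95, and 437.
209 = 11 × 19
95 = 5 × 19
437 = 19 × 23
LCM(209, 95, 437) = 5 × 11 × 19 × 23 = 24035.
Smallest N > 64 is LCM + 64 = 24035 + 64 = 24099.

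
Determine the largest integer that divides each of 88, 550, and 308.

22

88 = 2^3 × 11
550 = 2 × 5^2 × 11
308 = 2^2 × 7 × 11
gcd(88, 550, 308) = 2 × 11 = 22.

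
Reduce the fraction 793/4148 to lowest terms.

13/68

793 = 13 × 61
4148 = 2^2 × 17 × 61
gcd(793, 4148) = 61.
Divide numerator and denominator by 61: 793/4148 = 13/68.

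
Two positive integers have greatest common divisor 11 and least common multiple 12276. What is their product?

For any two positive integers, gcd × lcm = product = 11 × 12276 = 135036.

135036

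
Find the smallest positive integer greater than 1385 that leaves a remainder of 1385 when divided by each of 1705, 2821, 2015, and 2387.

N − 1385 must be a common multiple of 1705, 2821, 2015, and 2387.
1705 = 5 × 11 × 31
2821 = 7 × 13 × 31
2015 = 5 × 13 × 31
2387 = 7 × 11 × 31
LCM(1705, 2821, 2015, 2387) = 5 × 7 × 11 × 13 × 31 = 155155.
Smallest N > 1385 is LCM + 1385 = 155155 + 1385 = 156540.

156540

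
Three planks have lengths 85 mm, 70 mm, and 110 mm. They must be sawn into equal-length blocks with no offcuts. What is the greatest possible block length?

5 mm

This is the greatest common divisor of 85, 70, and 110.
85 = 5 × 17
70 = 2 × 5 × 7
110 = 2 × 5 × 11
gcd(85, 70, 110) = 5.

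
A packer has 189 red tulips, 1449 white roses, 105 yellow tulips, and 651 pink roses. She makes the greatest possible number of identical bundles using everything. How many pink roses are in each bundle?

31

Number of bundles = gcd(189, 1449, 105, 651).
189 = 3^3 × 7
1449 = 3^2 × 7 × 23
105 = 3 × 5 × 7
651 = 3 × 7 × 31
gcd(189, 1449, 105, 651) = 3 × 7 = 21.
pink roses per bundle = 651 / 21 = 31.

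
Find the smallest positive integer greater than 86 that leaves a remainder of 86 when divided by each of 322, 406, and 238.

158832

N − 86 must be a common multiple of 322, 406, and 238.
322 = 2 × 7 × 23
406 = 2 × 7 × 29
238 = 2 × 7 × 17
LCM(322, 406, 238) = 2 × 7 × 17 × 23 × 29 = 158746.
Smallest N > 86 is LCM + 86 = 158746 + 86 = 158832.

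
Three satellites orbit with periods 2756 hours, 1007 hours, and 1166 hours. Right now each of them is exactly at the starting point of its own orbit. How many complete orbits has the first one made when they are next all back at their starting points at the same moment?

They are all back at their starting positions together after one LCM of the periods.
2756 = 2^2 × 13 × 53
1007 = 19 × 53
1166 = 2 × 11 × 53
LCM(2756, 1007, 1166) = 2^2 × 11 × 13 × 19 × 53 = 576004.
Orbits for period 2756: 576004 / 2756 = 209.

209 orbits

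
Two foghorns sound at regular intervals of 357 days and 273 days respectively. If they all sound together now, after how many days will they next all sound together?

4641 days

We need the least common multiple of the intervals.
357 = 3 × 7 × 17
273 = 3 × 7 × 13
LCM(357, 273) = 3 × 7 × 13 × 17 = 4641.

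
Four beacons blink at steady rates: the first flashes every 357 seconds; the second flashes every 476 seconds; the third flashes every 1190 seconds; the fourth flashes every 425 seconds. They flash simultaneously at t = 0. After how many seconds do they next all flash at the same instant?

35700 seconds

We need the least common multiple of the intervals.
357 = 3 × 7 × 17
476 = 2^2 × 7 × 17
1190 = 2 × 5 × 7 × 17
425 = 5^2 × 17
LCM(357, 476, 1190, 425) = 2^2 × 3 × 5^2 × 7 × 17 = 35700.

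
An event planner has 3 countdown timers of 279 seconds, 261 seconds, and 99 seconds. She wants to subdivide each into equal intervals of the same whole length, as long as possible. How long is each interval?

The interval must divide each timer length; the longest such is the gcd.
279 = 3^2 × 31
261 = 3^2 × 29
99 = 3^2 × 11
gcd(279, 261, 99) = 3^2 = 9.

9 seconds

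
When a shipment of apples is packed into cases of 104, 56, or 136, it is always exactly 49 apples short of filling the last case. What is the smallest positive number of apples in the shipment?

12327

Being 49 short of a full case of size k means N ≡ −49 (mod k), i.e. N + 49 is a multiple of each size.
104 = 2^3 × 13
56 = 2^3 × 7
136 = 2^3 × 17
LCM(104, 56, 136) = 2^3 × 7 × 13 × 17 = 12376.
Smallest positive N is 12376 − 49 = 12327.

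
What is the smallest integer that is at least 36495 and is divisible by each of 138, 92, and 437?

The integer must be a common multiple of 138, 92, and 437, so a multiple of their LCM.
138 = 2 × 3 × 23
92 = 2^2 × 23
437 = 19 × 23
LCM(138, 92, 437) = 2^2 × 3 × 19 × 23 = 5244.
Smallest multiple of 5244 that is ≥ 36495: ⌈36495/5244⌉ × 5244 = 7 × 5244 = 36708.

36708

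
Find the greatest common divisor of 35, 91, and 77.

7

35 = 5 × 7
91 = 7 × 13
77 = 7 × 11
gcd(35, 91, 77) = 7.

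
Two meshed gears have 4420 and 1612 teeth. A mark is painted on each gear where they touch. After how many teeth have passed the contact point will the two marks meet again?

The first simultaneous occurrence is after LCM of the individual periods.
4420 = 2^2 × 5 × 13 × 17
1612 = 2^2 × 13 × 31
LCM(4420, 1612) = 2^2 × 5 × 13 × 17 × 31 = 137020.

137020 teeth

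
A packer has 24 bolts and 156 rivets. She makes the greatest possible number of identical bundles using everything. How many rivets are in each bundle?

13

Number of bundles = gcd(24, 156).
24 = 2^3 × 3
156 = 2^2 × 3 × 13
gcd(24, 156) = 2^2 × 3 = 12.
rivets per bundle = 156 / 12 = 13.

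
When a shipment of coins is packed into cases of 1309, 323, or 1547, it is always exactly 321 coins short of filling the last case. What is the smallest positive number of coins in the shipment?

Being 321 short of a full case of size k means N ≡ −321 (mod k), i.e. N + 321 is a multiple of each size.
1309 = 7 × 11 × 17
323 = 17 × 19
1547 = 7 × 13 × 17
LCM(1309, 323, 1547) = 7 × 11 × 13 × 17 × 19 = 323323.
Smallest positive N is 323323 − 321 = 323002.

323002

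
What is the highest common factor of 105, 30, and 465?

15

105 = 3 × 5 × 7
30 = 2 × 3 × 5
465 = 3 × 5 × 31
gcd(105, 30, 465) = 3 × 5 = 15.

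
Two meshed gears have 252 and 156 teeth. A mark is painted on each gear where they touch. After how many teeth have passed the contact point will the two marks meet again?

The first simultaneous occurrence is after LCM of the individual periods.
252 = 2^2 × 3^2 × 7
156 = 2^2 × 3 × 13
LCM(252, 156) = 2^2 × 3^2 × 7 × 13 = 3276.

3276 teeth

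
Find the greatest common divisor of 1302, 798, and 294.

1302 = 2 × 3 × 7 × 31
798 = 2 × 3 × 7 × 19
294 = 2 × 3 × 7^2
gcd(1302, 798, 294) = 2 × 3 × 7 = 42.

42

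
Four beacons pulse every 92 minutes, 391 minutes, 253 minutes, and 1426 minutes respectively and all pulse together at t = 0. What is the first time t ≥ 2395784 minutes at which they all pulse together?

Joint pulses occur at multiples of LCM(92, 391, 253, 1426).
92 = 2^2 × 23
391 = 17 × 23
253 = 11 × 23
1426 = 2 × 23 × 31
LCM(92, 391, 253, 1426) = 2^2 × 11 × 17 × 23 × 31 = 533324.
Smallest multiple of 533324 that is ≥ 2395784: ⌈2395784/533324⌉ × 533324 = 5 × 533324 = 2666620.

2666620 minutes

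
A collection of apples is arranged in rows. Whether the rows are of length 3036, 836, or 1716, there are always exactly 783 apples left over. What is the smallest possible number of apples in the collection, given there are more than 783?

750675

N − 783 must be a common multiple of 3036, 836, and 1716.
3036 = 2^2 × 3 × 11 × 23
836 = 2^2 × 11 × 19
1716 = 2^2 × 3 × 11 × 13
LCM(3036, 836, 1716) = 2^2 × 3 × 11 × 13 × 19 × 23 = 749892.
Smallest N > 783 is LCM + 783 = 749892 + 783 = 750675.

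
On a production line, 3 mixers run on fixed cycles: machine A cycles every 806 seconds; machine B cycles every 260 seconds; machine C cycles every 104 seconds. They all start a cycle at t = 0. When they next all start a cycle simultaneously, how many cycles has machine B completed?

The first common completion time is the LCM of the periods.
806 = 2 × 13 × 31
260 = 2^2 × 5 × 13
104 = 2^3 × 13
LCM(806, 260, 104) = 2^3 × 5 × 13 × 31 = 16120.
Cycles for period 260: 16120 / 260 = 62.

62 cycles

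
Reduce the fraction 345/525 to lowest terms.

23/35

345 = 3 × 5 × 23
525 = 3 × 5^2 × 7
gcd(345, 525) = 3 × 5 = 15.
Divide numerator and denominator by 15: 345/525 = 23/35.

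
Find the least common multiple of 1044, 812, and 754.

1044 = 2^2 × 3^2 × 29
812 = 2^2 × 7 × 29
754 = 2 × 13 × 29
LCM(1044, 812, 754) = 2^2 × 3^2 × 7 × 13 × 29 = 95004.

95004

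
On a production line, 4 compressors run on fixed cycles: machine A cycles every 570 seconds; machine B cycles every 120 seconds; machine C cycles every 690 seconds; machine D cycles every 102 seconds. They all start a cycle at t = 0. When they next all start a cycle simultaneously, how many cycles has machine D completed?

8740 cycles

The first common completion time is the LCM of the periods.
570 = 2 × 3 × 5 × 19
120 = 2^3 × 3 × 5
690 = 2 × 3 × 5 × 23
102 = 2 × 3 × 17
LCM(570, 120, 690, 102) = 2^3 × 3 × 5 × 17 × 19 × 23 = 891480.
Cycles for period 102: 891480 / 102 = 8740.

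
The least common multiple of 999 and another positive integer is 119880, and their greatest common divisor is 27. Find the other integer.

gcd × lcm = product of the two integers, so the other integer is (27 × 119880) / 999 = 3240.

3240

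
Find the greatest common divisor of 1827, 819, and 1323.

63

1827 = 3^2 × 7 × 29
819 = 3^2 × 7 × 13
1323 = 3^3 × 7^2
gcd(1827, 819, 1323) = 3^2 × 7 = 63.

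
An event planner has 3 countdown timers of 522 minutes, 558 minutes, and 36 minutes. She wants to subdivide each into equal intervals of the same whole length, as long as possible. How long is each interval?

18 minutes

The interval must divide each timer length; the longest such is the gcd.
522 = 2 × 3^2 × 29
558 = 2 × 3^2 × 31
36 = 2^2 × 3^2
gcd(522, 558, 36) = 2 × 3^2 = 18.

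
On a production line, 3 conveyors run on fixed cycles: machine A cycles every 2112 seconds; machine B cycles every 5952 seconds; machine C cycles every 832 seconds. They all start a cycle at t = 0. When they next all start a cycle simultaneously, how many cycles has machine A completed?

403 cycles

All finish a whole number of cycles simultaneously at t = LCM of the periods.
2112 = 2^6 × 3 × 11
5952 = 2^6 × 3 × 31
832 = 2^6 × 13
LCM(2112, 5952, 832) = 2^6 × 3 × 11 × 13 × 31 = 851136.
Cycles for period 2112: 851136 / 2112 = 403.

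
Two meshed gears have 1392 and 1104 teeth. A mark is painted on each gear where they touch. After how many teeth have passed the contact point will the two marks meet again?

We need the least common multiple of the intervals.
1392 = 2^4 × 3 × 29
1104 = 2^4 × 3 × 23
LCM(1392, 1104) = 2^4 × 3 × 23 × 29 = 32016.

32016 teeth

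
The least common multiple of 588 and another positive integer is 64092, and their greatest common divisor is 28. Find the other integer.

3052

gcd × lcm = product of the two integers, so the other integer is (28 × 64092) / 588 = 3052.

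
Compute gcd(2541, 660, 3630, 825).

33

2541 = 3 × 7 × 11^2
660 = 2^2 × 3 × 5 × 11
3630 = 2 × 3 × 5 × 11^2
825 = 3 × 5^2 × 11
gcd(2541, 660, 3630, 825) = 3 × 11 = 33.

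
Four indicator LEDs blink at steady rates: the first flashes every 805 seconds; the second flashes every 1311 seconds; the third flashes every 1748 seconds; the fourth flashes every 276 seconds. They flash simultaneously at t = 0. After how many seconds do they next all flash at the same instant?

They coincide at every common multiple of the periods; the first is the LCM.
805 = 5 × 7 × 23
1311 = 3 × 19 × 23
1748 = 2^2 × 19 × 23
276 = 2^2 × 3 × 23
LCM(805, 1311, 1748, 276) = 2^2 × 3 × 5 × 7 × 19 × 23 = 183540.

183540 seconds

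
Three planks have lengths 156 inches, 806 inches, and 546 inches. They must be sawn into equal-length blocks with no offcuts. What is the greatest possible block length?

The block length must divide every plank, so the greatest is gcd(156, 806, 546).
156 = 2^2 × 3 × 13
806 = 2 × 13 × 31
546 = 2 × 3 × 7 × 13
gcd(156, 806, 546) = 2 × 13 = 26.

26 inches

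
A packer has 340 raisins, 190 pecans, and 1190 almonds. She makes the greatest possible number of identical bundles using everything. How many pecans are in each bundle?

Number of bundles = gcd(340, 190, 1190).
340 = 2^2 × 5 × 17
190 = 2 × 5 × 19
1190 = 2 × 5 × 7 × 17
gcd(340, 190, 1190) = 2 × 5 = 10.
pecans per bundle = 190 / 10 = 19.

19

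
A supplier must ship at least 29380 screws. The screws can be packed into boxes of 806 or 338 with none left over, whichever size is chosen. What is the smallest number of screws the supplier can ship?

The number of screws must be a common multiple of 806 and 338, so a multiple of their LCM.
806 = 2 × 13 × 31
338 = 2 × 13^2
LCM(806, 338) = 2 × 13^2 × 31 = 10478.
Smallest multiple of 10478 that is ≥ 29380: ⌈29380/10478⌉ × 10478 = 3 × 10478 = 31434.

31434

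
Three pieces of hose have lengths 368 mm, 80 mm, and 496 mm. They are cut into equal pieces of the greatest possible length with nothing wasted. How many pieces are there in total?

Piece length = gcd(368, 80, 496).
368 = 2^4 × 23
80 = 2^4 × 5
496 = 2^4 × 31
gcd(368, 80, 496) = 2^4 = 16.
Total pieces = 368/16 + 80/16 + 496/16 = 23 + 5 + 31 = 59.

59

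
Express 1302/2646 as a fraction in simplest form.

31/63

1302 = 2 × 3 × 7 × 31
2646 = 2 × 3^3 × 7^2
gcd(1302, 2646) = 2 × 3 × 7 = 42.
Divide numerator and denominator by 42: 1302/2646 = 31/63.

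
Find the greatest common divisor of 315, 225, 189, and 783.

9

315 = 3^2 × 5 × 7
225 = 3^2 × 5^2
189 = 3^3 × 7
783 = 3^3 × 29
gcd(315, 225, 189, 783) = 3^2 = 9.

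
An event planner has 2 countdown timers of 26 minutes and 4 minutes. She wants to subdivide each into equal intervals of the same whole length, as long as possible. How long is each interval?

The interval must divide each timer length; the longest such is the gcd.
26 = 2 × 13
4 = 2^2
gcd(26, 4) = 2.

2 minutes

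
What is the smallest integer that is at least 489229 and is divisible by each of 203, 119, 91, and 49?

The integer must be a common multiple of 203, 119, 91, and 49, so a multiple of their LCM.
203 = 7 × 29
119 = 7 × 17
91 = 7 × 13
49 = 7^2
LCM(203, 119, 91, 49) = 7^2 × 13 × 17 × 29 = 314041.
Smallest multiple of 314041 that is ≥ 489229: ⌈489229/314041⌉ × 314041 = 2 × 314041 = 628082.

628082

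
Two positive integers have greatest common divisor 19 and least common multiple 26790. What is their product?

For any two positive integers, gcd × lcm = product = 19 × 26790 = 509010.

509010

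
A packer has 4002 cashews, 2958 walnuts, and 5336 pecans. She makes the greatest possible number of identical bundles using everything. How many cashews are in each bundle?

Number of bundles = gcd(4002, 2958, 5336).
4002 = 2 × 3 × 23 × 29
2958 = 2 × 3 × 17 × 29
5336 = 2^3 × 23 × 29
gcd(4002, 2958, 5336) = 2 × 29 = 58.
cashews per bundle = 4002 / 58 = 69.

69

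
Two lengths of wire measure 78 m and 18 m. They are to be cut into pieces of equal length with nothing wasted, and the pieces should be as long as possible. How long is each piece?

The greatest length dividing all of 78 and 18 is their gcd.
78 = 2 × 3 × 13
18 = 2 × 3^2
gcd(78, 18) = 2 × 3 = 6.

6 m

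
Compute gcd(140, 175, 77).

7

140 = 2^2 × 5 × 7
175 = 5^2 × 7
77 = 7 × 11
gcd(140, 175, 77) = 7.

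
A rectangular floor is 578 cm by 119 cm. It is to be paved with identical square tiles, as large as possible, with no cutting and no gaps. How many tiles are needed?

Tile side = gcd(578, 119).
578 = 2 × 17^2
119 = 7 × 17
gcd(578, 119) = 17.
Tiles: (578/17) × (119/17) = 34 × 7 = 238.

238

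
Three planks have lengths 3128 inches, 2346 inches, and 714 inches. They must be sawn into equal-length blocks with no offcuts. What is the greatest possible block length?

34 inches

The block length must divide every plank, so the greatest is gcd(3128, 2346, 714).
3128 = 2^3 × 17 × 23
2346 = 2 × 3 × 17 × 23
714 = 2 × 3 × 7 × 17
gcd(3128, 2346, 714) = 2 × 17 = 34.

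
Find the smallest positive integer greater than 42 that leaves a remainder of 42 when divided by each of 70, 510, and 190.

N − 42 must be a common multiple of 70, 510, and 190.
70 = 2 × 5 × 7
510 = 2 × 3 × 5 × 17
190 = 2 × 5 × 19
LCM(70, 510, 190) = 2 × 3 × 5 × 7 × 17 × 19 = 67830.
Smallest N > 42 is LCM + 42 = 67830 + 42 = 67872.

67872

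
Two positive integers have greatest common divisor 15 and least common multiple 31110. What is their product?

For any two positive integers, gcd × lcm = product = 15 × 31110 = 466650.

466650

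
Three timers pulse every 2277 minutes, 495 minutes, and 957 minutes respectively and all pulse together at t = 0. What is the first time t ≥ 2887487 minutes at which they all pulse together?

2971485 minutes

Joint pulses occur at multiples of LCM(2277, 495, 957).
2277 = 3^2 × 11 × 23
495 = 3^2 × 5 × 11
957 = 3 × 11 × 29
LCM(2277, 495, 957) = 3^2 × 5 × 11 × 23 × 29 = 330165.
Smallest multiple of 330165 that is ≥ 2887487: ⌈2887487/330165⌉ × 330165 = 9 × 330165 = 2971485.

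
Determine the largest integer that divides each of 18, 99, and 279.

18 = 2 × 3^2
99 = 3^2 × 11
279 = 3^2 × 31
gcd(18, 99, 279) = 3^2 = 9.

9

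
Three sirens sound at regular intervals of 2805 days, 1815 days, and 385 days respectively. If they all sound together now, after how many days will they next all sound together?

The first simultaneous occurrence is after LCM of the individual periods.
2805 = 3 × 5 × 11 × 17
1815 = 3 × 5 × 11^2
385 = 5 × 7 × 11
LCM(2805, 1815, 385) = 3 × 5 × 7 × 11^2 × 17 = 215985.

215985 days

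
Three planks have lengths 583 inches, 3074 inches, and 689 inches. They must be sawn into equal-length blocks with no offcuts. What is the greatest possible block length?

This is the greatest common divisor of 583, 3074, and 689.
583 = 11 × 53
3074 = 2 × 29 × 53
689 = 13 × 53
gcd(583, 3074, 689) = 53.

53 inches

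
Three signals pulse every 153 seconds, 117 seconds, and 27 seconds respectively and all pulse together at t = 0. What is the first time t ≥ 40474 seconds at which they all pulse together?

41769 seconds

Joint pulses occur at multiples of LCM(153, 117, 27).
153 = 3^2 × 17
117 = 3^2 × 13
27 = 3^3
LCM(153, 117, 27) = 3^3 × 13 × 17 = 5967.
Smallest multiple of 5967 that is ≥ 40474: ⌈40474/5967⌉ × 5967 = 7 × 5967 = 41769.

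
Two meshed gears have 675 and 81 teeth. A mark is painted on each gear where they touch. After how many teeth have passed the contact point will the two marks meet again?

2025 teeth

The first simultaneous occurrence is after LCM of the individual periods.
675 = 3^3 × 5^2
81 = 3^4
LCM(675, 81) = 3^4 × 5^2 = 2025.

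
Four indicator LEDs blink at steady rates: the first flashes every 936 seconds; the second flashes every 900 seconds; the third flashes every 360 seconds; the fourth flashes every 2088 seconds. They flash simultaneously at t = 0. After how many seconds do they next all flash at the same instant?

They coincide at every common multiple of the periods; the first is the LCM.
936 = 2^3 × 3^2 × 13
900 = 2^2 × 3^2 × 5^2
360 = 2^3 × 3^2 × 5
2088 = 2^3 × 3^2 × 29
LCM(936, 900, 360, 2088) = 2^3 × 3^2 × 5^2 × 13 × 29 = 678600.

678600 seconds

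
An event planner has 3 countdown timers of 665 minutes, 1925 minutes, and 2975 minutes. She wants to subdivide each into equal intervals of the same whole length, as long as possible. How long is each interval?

The interval must divide each timer length; the longest such is the gcd.
665 = 5 × 7 × 19
1925 = 5^2 × 7 × 11
2975 = 5^2 × 7 × 17
gcd(665, 1925, 2975) = 5 × 7 = 35.

35 minutes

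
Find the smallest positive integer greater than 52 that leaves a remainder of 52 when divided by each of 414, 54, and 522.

36070

N − 52 must be a common multiple of 414, 54, and 522.
414 = 2 × 3^2 × 23
54 = 2 × 3^3
522 = 2 × 3^2 × 29
LCM(414, 54, 522) = 2 × 3^3 × 23 × 29 = 36018.
Smallest N > 52 is LCM + 52 = 36018 + 52 = 36070.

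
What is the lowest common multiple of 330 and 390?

4290

330 = 2 × 3 × 5 × 11
390 = 2 × 3 × 5 × 13
LCM(330, 390) = 2 × 3 × 5 × 11 × 13 = 4290.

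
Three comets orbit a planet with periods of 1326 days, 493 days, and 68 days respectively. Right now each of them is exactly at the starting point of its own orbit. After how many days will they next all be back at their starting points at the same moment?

76908 days

We need the least common multiple of the intervals.
1326 = 2 × 3 × 13 × 17
493 = 17 × 29
68 = 2^2 × 17
LCM(1326, 493, 68) = 2^2 × 3 × 13 × 17 × 29 = 76908.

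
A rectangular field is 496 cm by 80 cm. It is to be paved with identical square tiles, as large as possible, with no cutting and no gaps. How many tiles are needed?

155

Tile side = gcd(496, 80).
496 = 2^4 × 31
80 = 2^4 × 5
gcd(496, 80) = 2^4 = 16.
Tiles: (496/16) × (80/16) = 31 × 5 = 155.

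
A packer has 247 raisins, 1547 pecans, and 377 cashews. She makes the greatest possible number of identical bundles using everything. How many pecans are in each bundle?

Number of bundles = gcd(247, 1547, 377).
247 = 13 × 19
1547 = 7 × 13 × 17
377 = 13 × 29
gcd(247, 1547, 377) = 13.
pecans per bundle = 1547 / 13 = 119.

119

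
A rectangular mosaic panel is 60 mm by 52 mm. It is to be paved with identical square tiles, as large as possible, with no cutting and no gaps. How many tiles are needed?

195

Tile side = gcd(60, 52).
60 = 2^2 × 3 × 5
52 = 2^2 × 13
gcd(60, 52) = 2^2 = 4.
Tiles: (60/4) × (52/4) = 15 × 13 = 195.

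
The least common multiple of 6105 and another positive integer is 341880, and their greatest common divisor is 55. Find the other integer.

gcd × lcm = product of the two integers, so the other integer is (55 × 341880) / 6105 = 3080.

3080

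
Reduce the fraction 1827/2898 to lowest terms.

1827 = 3^2 × 7 × 29
2898 = 2 × 3^2 × 7 × 23
gcd(1827, 2898) = 3^2 × 7 = 63.
Divide numerator and denominator by 63: 1827/2898 = 29/46.

29/46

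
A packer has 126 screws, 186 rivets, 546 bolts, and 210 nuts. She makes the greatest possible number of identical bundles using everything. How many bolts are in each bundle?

Number of bundles = gcd(126, 186, 546, 210).
126 = 2 × 3^2 × 7
186 = 2 × 3 × 31
546 = 2 × 3 × 7 × 13
210 = 2 × 3 × 5 × 7
gcd(126, 186, 546, 210) = 2 × 3 = 6.
bolts per bundle = 546 / 6 = 91.

91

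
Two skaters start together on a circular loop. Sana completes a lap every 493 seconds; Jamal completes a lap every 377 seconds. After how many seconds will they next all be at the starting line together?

We need the least common multiple of the intervals.
493 = 17 × 29
377 = 13 × 29
LCM(493, 377) = 13 × 17 × 29 = 6409.

6409 seconds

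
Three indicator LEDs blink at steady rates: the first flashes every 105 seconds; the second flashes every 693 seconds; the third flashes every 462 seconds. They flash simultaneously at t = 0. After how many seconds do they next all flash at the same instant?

We need the least common multiple of the intervals.
105 = 3 × 5 × 7
693 = 3^2 × 7 × 11
462 = 2 × 3 × 7 × 11
LCM(105, 693, 462) = 2 × 3^2 × 5 × 7 × 11 = 6930.

6930 seconds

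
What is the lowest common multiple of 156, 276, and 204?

60996

156 = 2^2 × 3 × 13
276 = 2^2 × 3 × 23
204 = 2^2 × 3 × 17
LCM(156, 276, 204) = 2^2 × 3 × 13 × 17 × 23 = 60996.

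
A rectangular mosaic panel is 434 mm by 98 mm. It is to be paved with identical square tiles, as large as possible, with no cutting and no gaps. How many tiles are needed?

217

Tile side = gcd(434, 98).
434 = 2 × 7 × 31
98 = 2 × 7^2
gcd(434, 98) = 2 × 7 = 14.
Tiles: (434/14) × (98/14) = 31 × 7 = 217.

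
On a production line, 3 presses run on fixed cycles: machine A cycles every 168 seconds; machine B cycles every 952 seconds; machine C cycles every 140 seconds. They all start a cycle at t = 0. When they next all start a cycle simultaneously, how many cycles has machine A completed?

85 cycles

They are all back at their starting positions together after one LCM of the periods.
168 = 2^3 × 3 × 7
952 = 2^3 × 7 × 17
140 = 2^2 × 5 × 7
LCM(168, 952, 140) = 2^3 × 3 × 5 × 7 × 17 = 14280.
Cycles for period 168: 14280 / 168 = 85.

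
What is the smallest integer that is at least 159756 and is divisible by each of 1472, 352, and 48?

194304

The integer must be a common multiple of 1472, 352, and 48, so a multiple of their LCM.
1472 = 2^6 × 23
352 = 2^5 × 11
48 = 2^4 × 3
LCM(1472, 352, 48) = 2^6 × 3 × 11 × 23 = 48576.
Smallest multiple of 48576 that is ≥ 159756: ⌈159756/48576⌉ × 48576 = 4 × 48576 = 194304.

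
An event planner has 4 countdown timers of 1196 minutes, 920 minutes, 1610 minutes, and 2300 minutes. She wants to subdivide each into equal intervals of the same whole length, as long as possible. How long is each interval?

46 minutes

The interval must divide each timer length; the longest such is the gcd.
1196 = 2^2 × 13 × 23
920 = 2^3 × 5 × 23
1610 = 2 × 5 × 7 × 23
2300 = 2^2 × 5^2 × 23
gcd(1196, 920, 1610, 2300) = 2 × 23 = 46.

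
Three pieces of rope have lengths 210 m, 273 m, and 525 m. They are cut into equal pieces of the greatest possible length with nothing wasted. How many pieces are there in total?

48

Piece length = gcd(210, 273, 525).
210 = 2 × 3 × 5 × 7
273 = 3 × 7 × 13
525 = 3 × 5^2 × 7
gcd(210, 273, 525) = 3 × 7 = 21.
Total pieces = 210/21 + 273/21 + 525/21 = 10 + 13 + 25 = 48.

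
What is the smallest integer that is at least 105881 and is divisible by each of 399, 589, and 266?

The integer must be a common multiple of 399, 589, and 266, so a multiple of their LCM.
399 = 3 × 7 × 19
589 = 19 × 31
266 = 2 × 7 × 19
LCM(399, 589, 266) = 2 × 3 × 7 × 19 × 31 = 24738.
Smallest multiple of 24738 that is ≥ 105881: ⌈105881/24738⌉ × 24738 = 5 × 24738 = 123690.

123690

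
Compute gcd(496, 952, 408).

496 = 2^4 × 31
952 = 2^3 × 7 × 17
408 = 2^3 × 3 × 17
gcd(496, 952, 408) = 2^3 = 8.

8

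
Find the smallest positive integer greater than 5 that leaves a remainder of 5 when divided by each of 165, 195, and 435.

N − 5 must be a common multiple of 165, 195, and 435.
165 = 3 × 5 × 11
195 = 3 × 5 × 13
435 = 3 × 5 × 29
LCM(165, 195, 435) = 3 × 5 × 11 × 13 × 29 = 62205.
Smallest N > 5 is LCM + 5 = 62205 + 5 = 62210.

62210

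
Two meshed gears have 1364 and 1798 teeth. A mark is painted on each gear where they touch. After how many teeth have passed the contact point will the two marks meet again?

They coincide at every common multiple of the periods; the first is the LCM.
1364 = 2^2 × 11 × 31
1798 = 2 × 29 × 31
LCM(1364, 1798) = 2^2 × 11 × 29 × 31 = 39556.

39556 teeth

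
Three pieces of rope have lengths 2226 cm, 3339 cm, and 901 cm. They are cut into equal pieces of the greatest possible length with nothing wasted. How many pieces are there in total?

Piece length = gcd(2226, 3339, 901).
2226 = 2 × 3 × 7 × 53
3339 = 3^2 × 7 × 53
901 = 17 × 53
gcd(2226, 3339, 901) = 53.
Total pieces = 2226/53 + 3339/53 + 901/53 = 42 + 63 + 17 = 122.

122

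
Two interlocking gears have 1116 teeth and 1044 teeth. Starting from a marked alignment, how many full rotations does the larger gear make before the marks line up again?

They are all back at their starting positions together after one LCM of the periods.
1116 = 2^2 × 3^2 × 31
1044 = 2^2 × 3^2 × 29
LCM(1116, 1044) = 2^2 × 3^2 × 29 × 31 = 32364.
Rotations for period 1116: 32364 / 1116 = 29.

29 rotations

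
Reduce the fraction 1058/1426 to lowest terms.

1058 = 2 × 23^2
1426 = 2 × 23 × 31
gcd(1058, 1426) = 2 × 23 = 46.
Divide numerator and denominator by 46: 1058/1426 = 23/31.

23/31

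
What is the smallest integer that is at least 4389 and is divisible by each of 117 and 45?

The integer must be a common multiple of 117 and 45, so a multiple of their LCM.
117 = 3^2 × 13
45 = 3^2 × 5
LCM(117, 45) = 3^2 × 5 × 13 = 585.
Smallest multiple of 585 that is ≥ 4389: ⌈4389/585⌉ × 585 = 8 × 585 = 4680.

4680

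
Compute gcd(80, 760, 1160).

80 = 2^4 × 5
760 = 2^3 × 5 × 19
1160 = 2^3 × 5 × 29
gcd(80, 760, 1160) = 2^3 × 5 = 40.

40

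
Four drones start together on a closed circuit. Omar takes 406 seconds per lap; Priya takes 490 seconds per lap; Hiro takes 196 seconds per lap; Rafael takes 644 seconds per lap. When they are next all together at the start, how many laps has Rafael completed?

1015 laps

They are all back at their starting positions together after one LCM of the periods.
406 = 2 × 7 × 29
490 = 2 × 5 × 7^2
196 = 2^2 × 7^2
644 = 2^2 × 7 × 23
LCM(406, 490, 196, 644) = 2^2 × 5 × 7^2 × 23 × 29 = 653660.
Laps for period 644: 653660 / 644 = 1015.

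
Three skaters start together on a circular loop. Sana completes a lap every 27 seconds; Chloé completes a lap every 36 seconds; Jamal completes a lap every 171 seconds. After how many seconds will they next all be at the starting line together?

2052 seconds

They coincide at every common multiple of the periods; the first is the LCM.
27 = 3^3
36 = 2^2 × 3^2
171 = 3^2 × 19
LCM(27, 36, 171) = 2^2 × 3^3 × 19 = 2052.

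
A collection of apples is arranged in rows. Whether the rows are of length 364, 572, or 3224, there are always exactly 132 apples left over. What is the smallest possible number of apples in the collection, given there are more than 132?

248380

N − 132 must be a common multiple of 364, 572, and 3224.
364 = 2^2 × 7 × 13
572 = 2^2 × 11 × 13
3224 = 2^3 × 13 × 31
LCM(364, 572, 3224) = 2^3 × 7 × 11 × 13 × 31 = 248248.
Smallest N > 132 is LCM + 132 = 248248 + 132 = 248380.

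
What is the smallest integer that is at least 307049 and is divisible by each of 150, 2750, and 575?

The integer must be a common multiple of 150, 2750, and 575, so a multiple of their LCM.
150 = 2 × 3 × 5^2
2750 = 2 × 5^3 × 11
575 = 5^2 × 23
LCM(150, 2750, 575) = 2 × 3 × 5^3 × 11 × 23 = 189750.
Smallest multiple of 189750 that is ≥ 307049: ⌈307049/189750⌉ × 189750 = 2 × 189750 = 379500.

379500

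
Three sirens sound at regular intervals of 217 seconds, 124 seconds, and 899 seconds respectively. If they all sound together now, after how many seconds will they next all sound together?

25172 seconds

They coincide at every common multiple of the periods; the first is the LCM.
217 = 7 × 31
124 = 2^2 × 31
899 = 29 × 31
LCM(217, 124, 899) = 2^2 × 7 × 29 × 31 = 25172.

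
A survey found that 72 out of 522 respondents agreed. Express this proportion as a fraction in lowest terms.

72 = 2^3 × 3^2
522 = 2 × 3^2 × 29
gcd(72, 522) = 2 × 3^2 = 18.
Divide numerator and denominator by 18: 72/522 = 4/29.

4/29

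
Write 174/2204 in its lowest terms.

3/38

174 = 2 × 3 × 29
2204 = 2^2 × 19 × 29
gcd(174, 2204) = 2 × 29 = 58.
Divide numerator and denominator by 58: 174/2204 = 3/38.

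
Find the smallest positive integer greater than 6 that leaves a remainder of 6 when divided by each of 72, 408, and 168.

8574

N − 6 must be a common multiple of 72, 408, and 168.
72 = 2^3 × 3^2
408 = 2^3 × 3 × 17
168 = 2^3 × 3 × 7
LCM(72, 408, 168) = 2^3 × 3^2 × 7 × 17 = 8568.
Smallest N > 6 is LCM + 6 = 8568 + 6 = 8574.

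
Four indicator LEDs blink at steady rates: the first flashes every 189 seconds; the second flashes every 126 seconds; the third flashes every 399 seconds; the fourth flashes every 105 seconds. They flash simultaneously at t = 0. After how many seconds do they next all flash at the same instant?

35910 seconds

The first simultaneous occurrence is after LCM of the individual periods.
189 = 3^3 × 7
126 = 2 × 3^2 × 7
399 = 3 × 7 × 19
105 = 3 × 5 × 7
LCM(189, 126, 399, 105) = 2 × 3^3 × 5 × 7 × 19 = 35910.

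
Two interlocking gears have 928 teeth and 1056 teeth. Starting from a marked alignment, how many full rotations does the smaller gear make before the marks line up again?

33 rotations

All finish a whole number of cycles simultaneously at t = LCM of the periods.
928 = 2^5 × 29
1056 = 2^5 × 3 × 11
LCM(928, 1056) = 2^5 × 3 × 11 × 29 = 30624.
Rotations for period 928: 30624 / 928 = 33.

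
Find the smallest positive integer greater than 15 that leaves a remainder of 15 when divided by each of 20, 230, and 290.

13355

N − 15 must be a common multiple of 20, 230, and 290.
20 = 2^2 × 5
230 = 2 × 5 × 23
290 = 2 × 5 × 29
LCM(20, 230, 290) = 2^2 × 5 × 23 × 29 = 13340.
Smallest N > 15 is LCM + 15 = 13340 + 15 = 13355.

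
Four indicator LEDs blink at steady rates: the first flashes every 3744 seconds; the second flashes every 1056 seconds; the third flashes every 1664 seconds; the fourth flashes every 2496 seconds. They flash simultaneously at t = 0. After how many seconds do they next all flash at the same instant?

We need the least common multiple of the intervals.
3744 = 2^5 × 3^2 × 13
1056 = 2^5 × 3 × 11
1664 = 2^7 × 13
2496 = 2^6 × 3 × 13
LCM(3744, 1056, 1664, 2496) = 2^7 × 3^2 × 11 × 13 = 164736.

164736 seconds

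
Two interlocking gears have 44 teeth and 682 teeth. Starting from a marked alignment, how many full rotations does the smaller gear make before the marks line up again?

31 rotations

They are all back at their starting positions together after one LCM of the periods.
44 = 2^2 × 11
682 = 2 × 11 × 31
LCM(44, 682) = 2^2 × 11 × 31 = 1364.
Rotations for period 44: 1364 / 44 = 31.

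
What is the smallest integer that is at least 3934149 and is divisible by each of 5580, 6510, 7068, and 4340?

4452840

The integer must be a common multiple of 5580, 6510, 7068, and 4340, so a multiple of their LCM.
5580 = 2^2 × 3^2 × 5 × 31
6510 = 2 × 3 × 5 × 7 × 31
7068 = 2^2 × 3 × 19 × 31
4340 = 2^2 × 5 × 7 × 31
LCM(5580, 6510, 7068, 4340) = 2^2 × 3^2 × 5 × 7 × 19 × 31 = 742140.
Smallest multiple of 742140 that is ≥ 3934149: ⌈3934149/742140⌉ × 742140 = 6 × 742140 = 4452840.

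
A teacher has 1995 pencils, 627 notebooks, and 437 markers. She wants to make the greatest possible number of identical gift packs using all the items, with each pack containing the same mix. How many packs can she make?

19 packs

The pack count must divide each quantity, so the greatest is gcd(1995, 627, 437).
1995 = 3 × 5 × 7 × 19
627 = 3 × 11 × 19
437 = 19 × 23
gcd(1995, 627, 437) = 19.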